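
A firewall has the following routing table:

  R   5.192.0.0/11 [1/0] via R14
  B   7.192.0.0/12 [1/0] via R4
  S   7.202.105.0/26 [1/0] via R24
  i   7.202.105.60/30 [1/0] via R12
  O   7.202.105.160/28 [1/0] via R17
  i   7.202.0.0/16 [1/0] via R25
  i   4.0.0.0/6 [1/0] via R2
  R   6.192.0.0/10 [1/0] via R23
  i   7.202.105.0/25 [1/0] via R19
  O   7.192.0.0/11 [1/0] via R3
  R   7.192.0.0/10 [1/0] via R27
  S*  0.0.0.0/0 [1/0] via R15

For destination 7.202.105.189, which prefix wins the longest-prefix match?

7.202.0.0/16

Entries matching 7.202.105.189:
  0.0.0.0/0 (default, matches everything)
  4.0.0.0/6 (4.0.0.0 - 7.255.255.255)
  7.192.0.0/10 (7.192.0.0 - 7.255.255.255)
  7.192.0.0/11 (7.192.0.0 - 7.223.255.255)
  7.192.0.0/12 (7.192.0.0 - 7.207.255.255)
  7.202.0.0/16 (7.202.0.0 - 7.202.255.255)
Most specific is 7.202.0.0/16.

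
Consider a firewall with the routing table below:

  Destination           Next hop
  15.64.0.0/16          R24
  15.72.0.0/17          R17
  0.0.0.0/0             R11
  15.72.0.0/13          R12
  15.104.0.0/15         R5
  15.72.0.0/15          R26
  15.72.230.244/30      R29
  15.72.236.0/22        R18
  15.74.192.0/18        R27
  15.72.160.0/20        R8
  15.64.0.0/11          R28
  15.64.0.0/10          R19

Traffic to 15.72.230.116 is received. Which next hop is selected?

Routes whose prefix contains 15.72.230.116:
  0.0.0.0/0 (default, matches everything) -> R11
  15.64.0.0/10 (15.64.0.0 - 15.127.255.255) -> R19
  15.64.0.0/11 (15.64.0.0 - 15.95.255.255) -> R28
  15.72.0.0/13 (15.72.0.0 - 15.79.255.255) -> R12
  15.72.0.0/15 (15.72.0.0 - 15.73.255.255) -> R26
More-specific entries that do NOT match:
  15.72.230.244/30 (15.72.230.244 - 15.72.230.247) does not contain 15.72.230.116
  15.72.236.0/22 (15.72.236.0 - 15.72.239.255) does not contain 15.72.230.116
  15.72.160.0/20 (15.72.160.0 - 15.72.175.255) does not contain 15.72.230.116
  15.74.192.0/18 (15.74.192.0 - 15.74.255.255) does not contain 15.72.230.116
  15.72.0.0/17 (15.72.0.0 - 15.72.127.255) does not contain 15.72.230.116
  15.64.0.0/16 (15.64.0.0 - 15.64.255.255) does not contain 15.72.230.116
Longest matching prefix is /15 -> next hop R26.

R26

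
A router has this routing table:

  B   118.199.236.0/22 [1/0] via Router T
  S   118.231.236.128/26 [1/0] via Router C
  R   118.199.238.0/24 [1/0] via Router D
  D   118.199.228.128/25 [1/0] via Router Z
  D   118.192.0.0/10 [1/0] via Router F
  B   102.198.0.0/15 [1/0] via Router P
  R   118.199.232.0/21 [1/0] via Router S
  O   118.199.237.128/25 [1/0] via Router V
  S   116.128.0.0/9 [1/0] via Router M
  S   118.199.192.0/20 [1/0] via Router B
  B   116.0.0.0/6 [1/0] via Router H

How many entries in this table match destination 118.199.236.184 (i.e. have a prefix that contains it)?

4

Prefixes containing 118.199.236.184:
  116.0.0.0/6 (116.0.0.0 - 119.255.255.255)
  118.192.0.0/10 (118.192.0.0 - 118.255.255.255)
  118.199.232.0/21 (118.199.232.0 - 118.199.239.255)
  118.199.236.0/22 (118.199.236.0 - 118.199.239.255)
Total matching entries: 4.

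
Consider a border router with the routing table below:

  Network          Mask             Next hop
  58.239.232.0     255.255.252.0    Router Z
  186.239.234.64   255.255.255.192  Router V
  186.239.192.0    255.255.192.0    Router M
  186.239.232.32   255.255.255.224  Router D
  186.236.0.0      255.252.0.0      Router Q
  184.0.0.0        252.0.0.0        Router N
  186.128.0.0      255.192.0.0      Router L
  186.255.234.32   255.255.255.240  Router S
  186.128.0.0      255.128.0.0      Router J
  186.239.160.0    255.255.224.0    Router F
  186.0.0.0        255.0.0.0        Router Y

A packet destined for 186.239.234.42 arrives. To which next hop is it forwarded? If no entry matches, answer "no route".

Router M

Routes whose prefix contains 186.239.234.42:
  184.0.0.0/6 (184.0.0.0 - 187.255.255.255) -> Router N
  186.0.0.0/8 (186.0.0.0 - 186.255.255.255) -> Router Y
  186.128.0.0/9 (186.128.0.0 - 186.255.255.255) -> Router J
  186.236.0.0/14 (186.236.0.0 - 186.239.255.255) -> Router Q
  186.239.192.0/18 (186.239.192.0 - 186.239.255.255) -> Router M
More-specific entries that do NOT match:
  186.255.234.32/28 (186.255.234.32 - 186.255.234.47) does not contain 186.239.234.42
  186.239.232.32/27 (186.239.232.32 - 186.239.232.63) does not contain 186.239.234.42
  186.239.234.64/26 (186.239.234.64 - 186.239.234.127) does not contain 186.239.234.42
  58.239.232.0/22 (58.239.232.0 - 58.239.235.255) does not contain 186.239.234.42
  186.239.160.0/19 (186.239.160.0 - 186.239.191.255) does not contain 186.239.234.42
Longest matching prefix is /18 -> next hop Router M.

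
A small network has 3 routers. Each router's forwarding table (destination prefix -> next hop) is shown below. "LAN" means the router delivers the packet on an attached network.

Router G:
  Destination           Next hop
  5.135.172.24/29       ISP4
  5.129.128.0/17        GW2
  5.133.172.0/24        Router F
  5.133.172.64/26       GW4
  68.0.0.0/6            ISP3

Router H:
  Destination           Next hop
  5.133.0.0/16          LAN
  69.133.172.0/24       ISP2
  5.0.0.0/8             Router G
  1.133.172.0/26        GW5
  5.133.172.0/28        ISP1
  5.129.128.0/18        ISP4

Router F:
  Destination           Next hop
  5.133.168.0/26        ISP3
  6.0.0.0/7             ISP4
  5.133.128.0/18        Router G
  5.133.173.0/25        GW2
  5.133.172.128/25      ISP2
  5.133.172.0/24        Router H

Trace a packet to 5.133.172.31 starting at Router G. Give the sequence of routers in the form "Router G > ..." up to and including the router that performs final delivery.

At Router G: longest match for 5.133.172.31 is 5.133.172.0/24 -> Router F
At Router F: longest match for 5.133.172.31 is 5.133.172.0/24 -> Router H
At Router H: longest match for 5.133.172.31 is 5.133.0.0/16 -> LAN

Router G > Router F > Router H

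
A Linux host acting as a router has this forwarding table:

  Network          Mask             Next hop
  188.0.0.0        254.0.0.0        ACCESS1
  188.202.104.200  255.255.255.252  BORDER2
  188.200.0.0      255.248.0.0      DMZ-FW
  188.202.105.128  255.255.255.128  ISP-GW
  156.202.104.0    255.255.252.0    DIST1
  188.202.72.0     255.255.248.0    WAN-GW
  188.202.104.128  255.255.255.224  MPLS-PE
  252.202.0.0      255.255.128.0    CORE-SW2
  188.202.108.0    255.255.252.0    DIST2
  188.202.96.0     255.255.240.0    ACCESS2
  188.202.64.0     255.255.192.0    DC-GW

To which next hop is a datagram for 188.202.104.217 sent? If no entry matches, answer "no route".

ACCESS2

Routes whose prefix contains 188.202.104.217:
  188.0.0.0/7 (188.0.0.0 - 189.255.255.255) -> ACCESS1
  188.200.0.0/13 (188.200.0.0 - 188.207.255.255) -> DMZ-FW
  188.202.64.0/18 (188.202.64.0 - 188.202.127.255) -> DC-GW
  188.202.96.0/20 (188.202.96.0 - 188.202.111.255) -> ACCESS2
More-specific entries that do NOT match:
  188.202.104.200/30 (188.202.104.200 - 188.202.104.203) does not contain 188.202.104.217
  188.202.104.128/27 (188.202.104.128 - 188.202.104.159) does not contain 188.202.104.217
  188.202.105.128/25 (188.202.105.128 - 188.202.105.255) does not contain 188.202.104.217
  156.202.104.0/22 (156.202.104.0 - 156.202.107.255) does not contain 188.202.104.217
  188.202.108.0/22 (188.202.108.0 - 188.202.111.255) does not contain 188.202.104.217
  188.202.72.0/21 (188.202.72.0 - 188.202.79.255) does not contain 188.202.104.217
Longest matching prefix is /20 -> next hop ACCESS2.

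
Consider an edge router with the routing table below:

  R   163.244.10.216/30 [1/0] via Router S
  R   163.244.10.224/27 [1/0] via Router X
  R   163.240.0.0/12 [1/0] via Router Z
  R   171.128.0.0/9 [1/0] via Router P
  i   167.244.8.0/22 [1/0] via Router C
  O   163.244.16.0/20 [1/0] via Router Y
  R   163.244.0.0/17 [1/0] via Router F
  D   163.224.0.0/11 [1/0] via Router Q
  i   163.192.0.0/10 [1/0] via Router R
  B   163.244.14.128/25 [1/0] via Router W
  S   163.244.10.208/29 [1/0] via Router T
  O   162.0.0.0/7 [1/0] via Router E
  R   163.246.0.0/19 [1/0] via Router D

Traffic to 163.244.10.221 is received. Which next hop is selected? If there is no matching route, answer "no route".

Routes whose prefix contains 163.244.10.221:
  162.0.0.0/7 (162.0.0.0 - 163.255.255.255) -> Router E
  163.192.0.0/10 (163.192.0.0 - 163.255.255.255) -> Router R
  163.224.0.0/11 (163.224.0.0 - 163.255.255.255) -> Router Q
  163.240.0.0/12 (163.240.0.0 - 163.255.255.255) -> Router Z
  163.244.0.0/17 (163.244.0.0 - 163.244.127.255) -> Router F
More-specific entries that do NOT match:
  163.244.10.216/30 (163.244.10.216 - 163.244.10.219) does not contain 163.244.10.221
  163.244.10.208/29 (163.244.10.208 - 163.244.10.215) does not contain 163.244.10.221
  163.244.10.224/27 (163.244.10.224 - 163.244.10.255) does not contain 163.244.10.221
  163.244.14.128/25 (163.244.14.128 - 163.244.14.255) does not contain 163.244.10.221
  167.244.8.0/22 (167.244.8.0 - 167.244.11.255) does not contain 163.244.10.221
  163.244.16.0/20 (163.244.16.0 - 163.244.31.255) does not contain 163.244.10.221
  163.246.0.0/19 (163.246.0.0 - 163.246.31.255) does not contain 163.244.10.221
Longest matching prefix is /17 -> next hop Router F.

Router F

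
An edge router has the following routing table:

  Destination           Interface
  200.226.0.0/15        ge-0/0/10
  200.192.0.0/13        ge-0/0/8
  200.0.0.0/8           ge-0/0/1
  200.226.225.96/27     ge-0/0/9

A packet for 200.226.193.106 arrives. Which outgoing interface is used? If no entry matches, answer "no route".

ge-0/0/10

Routes whose prefix contains 200.226.193.106:
  200.0.0.0/8 (200.0.0.0 - 200.255.255.255) -> ge-0/0/1
  200.226.0.0/15 (200.226.0.0 - 200.227.255.255) -> ge-0/0/10
More-specific entries that do NOT match:
  200.226.225.96/27 (200.226.225.96 - 200.226.225.127) does not contain 200.226.193.106
Longest matching prefix is /15 -> interface ge-0/0/10.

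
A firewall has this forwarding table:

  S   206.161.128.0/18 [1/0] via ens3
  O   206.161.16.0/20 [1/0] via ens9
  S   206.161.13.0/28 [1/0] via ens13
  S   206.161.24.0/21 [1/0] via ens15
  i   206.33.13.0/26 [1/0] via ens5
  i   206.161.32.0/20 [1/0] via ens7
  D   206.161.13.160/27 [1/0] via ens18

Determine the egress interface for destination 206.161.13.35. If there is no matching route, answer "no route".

no route

No entry's prefix contains 206.161.13.35; there is no default route.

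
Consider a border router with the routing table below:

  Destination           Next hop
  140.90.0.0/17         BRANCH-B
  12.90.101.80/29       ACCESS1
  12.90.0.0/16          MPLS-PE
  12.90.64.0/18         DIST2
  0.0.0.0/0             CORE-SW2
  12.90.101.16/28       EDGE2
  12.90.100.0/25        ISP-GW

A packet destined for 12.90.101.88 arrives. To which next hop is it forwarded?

Routes whose prefix contains 12.90.101.88:
  0.0.0.0/0 (default, matches everything) -> CORE-SW2
  12.90.0.0/16 (12.90.0.0 - 12.90.255.255) -> MPLS-PE
  12.90.64.0/18 (12.90.64.0 - 12.90.127.255) -> DIST2
More-specific entries that do NOT match:
  12.90.101.80/29 (12.90.101.80 - 12.90.101.87) does not contain 12.90.101.88
  12.90.101.16/28 (12.90.101.16 - 12.90.101.31) does not contain 12.90.101.88
  12.90.100.0/25 (12.90.100.0 - 12.90.100.127) does not contain 12.90.101.88
Longest matching prefix is /18 -> next hop DIST2.

DIST2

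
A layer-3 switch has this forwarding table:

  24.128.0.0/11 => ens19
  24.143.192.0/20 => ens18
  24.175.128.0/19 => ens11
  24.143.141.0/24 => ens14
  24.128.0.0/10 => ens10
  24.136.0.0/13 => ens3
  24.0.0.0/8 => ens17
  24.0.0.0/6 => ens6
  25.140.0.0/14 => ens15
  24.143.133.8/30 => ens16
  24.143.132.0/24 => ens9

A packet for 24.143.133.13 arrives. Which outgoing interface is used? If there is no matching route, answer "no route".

ens3

Routes whose prefix contains 24.143.133.13:
  24.0.0.0/6 (24.0.0.0 - 27.255.255.255) -> ens6
  24.0.0.0/8 (24.0.0.0 - 24.255.255.255) -> ens17
  24.128.0.0/10 (24.128.0.0 - 24.191.255.255) -> ens10
  24.128.0.0/11 (24.128.0.0 - 24.159.255.255) -> ens19
  24.136.0.0/13 (24.136.0.0 - 24.143.255.255) -> ens3
More-specific entries that do NOT match:
  24.143.133.8/30 (24.143.133.8 - 24.143.133.11) does not contain 24.143.133.13
  24.143.141.0/24 (24.143.141.0 - 24.143.141.255) does not contain 24.143.133.13
  24.143.132.0/24 (24.143.132.0 - 24.143.132.255) does not contain 24.143.133.13
  24.143.192.0/20 (24.143.192.0 - 24.143.207.255) does not contain 24.143.133.13
  24.175.128.0/19 (24.175.128.0 - 24.175.159.255) does not contain 24.143.133.13
  25.140.0.0/14 (25.140.0.0 - 25.143.255.255) does not contain 24.143.133.13
Longest matching prefix is /13 -> interface ens3.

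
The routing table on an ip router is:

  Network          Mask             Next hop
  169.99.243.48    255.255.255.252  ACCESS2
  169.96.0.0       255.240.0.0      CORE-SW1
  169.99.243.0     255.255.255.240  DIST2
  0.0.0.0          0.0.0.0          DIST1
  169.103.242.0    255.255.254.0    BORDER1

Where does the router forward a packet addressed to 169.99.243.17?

CORE-SW1

Routes whose prefix contains 169.99.243.17:
  0.0.0.0/0 (default, matches everything) -> DIST1
  169.96.0.0/12 (169.96.0.0 - 169.111.255.255) -> CORE-SW1
More-specific entries that do NOT match:
  169.99.243.48/30 (169.99.243.48 - 169.99.243.51) does not contain 169.99.243.17
  169.99.243.0/28 (169.99.243.0 - 169.99.243.15) does not contain 169.99.243.17
  169.103.242.0/23 (169.103.242.0 - 169.103.243.255) does not contain 169.99.243.17
Longest matching prefix is /12 -> next hop CORE-SW1.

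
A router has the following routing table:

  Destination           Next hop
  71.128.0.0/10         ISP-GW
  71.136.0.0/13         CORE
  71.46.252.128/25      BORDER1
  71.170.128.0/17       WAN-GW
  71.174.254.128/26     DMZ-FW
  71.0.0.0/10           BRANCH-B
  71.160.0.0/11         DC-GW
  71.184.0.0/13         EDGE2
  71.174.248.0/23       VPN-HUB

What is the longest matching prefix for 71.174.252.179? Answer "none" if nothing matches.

71.160.0.0/11

Entries matching 71.174.252.179:
  71.128.0.0/10 (71.128.0.0 - 71.191.255.255)
  71.160.0.0/11 (71.160.0.0 - 71.191.255.255)
Most specific is 71.160.0.0/11.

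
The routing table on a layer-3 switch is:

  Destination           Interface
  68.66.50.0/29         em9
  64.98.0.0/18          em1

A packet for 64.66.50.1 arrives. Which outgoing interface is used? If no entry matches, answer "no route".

No entry's prefix contains 64.66.50.1; there is no default route.

no route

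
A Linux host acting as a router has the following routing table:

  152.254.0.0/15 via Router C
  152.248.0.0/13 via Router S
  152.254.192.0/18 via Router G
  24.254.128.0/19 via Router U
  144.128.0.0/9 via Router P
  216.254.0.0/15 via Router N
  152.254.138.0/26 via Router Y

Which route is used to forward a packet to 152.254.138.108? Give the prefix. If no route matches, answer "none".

Entries matching 152.254.138.108:
  152.248.0.0/13 (152.248.0.0 - 152.255.255.255)
  152.254.0.0/15 (152.254.0.0 - 152.255.255.255)
Most specific is 152.254.0.0/15.

152.254.0.0/15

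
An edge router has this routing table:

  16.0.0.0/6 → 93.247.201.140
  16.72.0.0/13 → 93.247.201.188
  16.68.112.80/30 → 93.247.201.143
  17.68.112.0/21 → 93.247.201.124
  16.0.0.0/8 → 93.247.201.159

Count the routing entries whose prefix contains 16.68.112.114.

2

Prefixes containing 16.68.112.114:
  16.0.0.0/6 (16.0.0.0 - 19.255.255.255)
  16.0.0.0/8 (16.0.0.0 - 16.255.255.255)
Total matching entries: 2.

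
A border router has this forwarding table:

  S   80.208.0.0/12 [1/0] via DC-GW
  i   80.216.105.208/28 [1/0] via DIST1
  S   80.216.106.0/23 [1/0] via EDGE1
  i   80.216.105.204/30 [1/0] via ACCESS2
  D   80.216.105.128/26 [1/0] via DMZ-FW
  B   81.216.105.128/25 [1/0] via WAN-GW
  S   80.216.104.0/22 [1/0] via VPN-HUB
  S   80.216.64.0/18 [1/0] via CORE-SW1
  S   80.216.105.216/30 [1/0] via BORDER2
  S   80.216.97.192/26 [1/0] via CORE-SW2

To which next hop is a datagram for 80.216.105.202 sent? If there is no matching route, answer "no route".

VPN-HUB

Routes whose prefix contains 80.216.105.202:
  80.208.0.0/12 (80.208.0.0 - 80.223.255.255) -> DC-GW
  80.216.64.0/18 (80.216.64.0 - 80.216.127.255) -> CORE-SW1
  80.216.104.0/22 (80.216.104.0 - 80.216.107.255) -> VPN-HUB
More-specific entries that do NOT match:
  80.216.105.204/30 (80.216.105.204 - 80.216.105.207) does not contain 80.216.105.202
  80.216.105.216/30 (80.216.105.216 - 80.216.105.219) does not contain 80.216.105.202
  80.216.105.208/28 (80.216.105.208 - 80.216.105.223) does not contain 80.216.105.202
  80.216.105.128/26 (80.216.105.128 - 80.216.105.191) does not contain 80.216.105.202
  80.216.97.192/26 (80.216.97.192 - 80.216.97.255) does not contain 80.216.105.202
  81.216.105.128/25 (81.216.105.128 - 81.216.105.255) does not contain 80.216.105.202
  80.216.106.0/23 (80.216.106.0 - 80.216.107.255) does not contain 80.216.105.202
Longest matching prefix is /22 -> next hop VPN-HUB.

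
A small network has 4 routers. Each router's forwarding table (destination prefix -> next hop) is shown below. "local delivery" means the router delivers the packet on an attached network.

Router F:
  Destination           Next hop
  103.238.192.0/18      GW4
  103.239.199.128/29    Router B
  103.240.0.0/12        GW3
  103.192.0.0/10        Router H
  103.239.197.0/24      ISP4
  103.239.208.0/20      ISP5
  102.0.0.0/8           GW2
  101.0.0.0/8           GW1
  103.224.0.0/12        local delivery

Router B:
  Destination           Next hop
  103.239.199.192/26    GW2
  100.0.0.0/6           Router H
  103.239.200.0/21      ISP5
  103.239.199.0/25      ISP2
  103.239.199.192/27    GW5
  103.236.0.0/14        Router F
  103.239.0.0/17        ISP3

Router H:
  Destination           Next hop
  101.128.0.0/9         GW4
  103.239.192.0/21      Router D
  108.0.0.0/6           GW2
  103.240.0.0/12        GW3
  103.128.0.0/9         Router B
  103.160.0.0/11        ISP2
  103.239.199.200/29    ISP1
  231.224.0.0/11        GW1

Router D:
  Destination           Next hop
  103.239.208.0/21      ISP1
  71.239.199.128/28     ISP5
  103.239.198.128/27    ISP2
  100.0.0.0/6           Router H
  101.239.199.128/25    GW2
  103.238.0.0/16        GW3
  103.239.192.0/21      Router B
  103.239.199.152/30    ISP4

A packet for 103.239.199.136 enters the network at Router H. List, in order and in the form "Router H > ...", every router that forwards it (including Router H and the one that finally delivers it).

At Router H: longest match for 103.239.199.136 is 103.239.192.0/21 -> Router D
At Router D: longest match for 103.239.199.136 is 103.239.192.0/21 -> Router B
At Router B: longest match for 103.239.199.136 is 103.236.0.0/14 -> Router F
At Router F: longest match for 103.239.199.136 is 103.224.0.0/12 -> local delivery

Router H > Router D > Router B > Router F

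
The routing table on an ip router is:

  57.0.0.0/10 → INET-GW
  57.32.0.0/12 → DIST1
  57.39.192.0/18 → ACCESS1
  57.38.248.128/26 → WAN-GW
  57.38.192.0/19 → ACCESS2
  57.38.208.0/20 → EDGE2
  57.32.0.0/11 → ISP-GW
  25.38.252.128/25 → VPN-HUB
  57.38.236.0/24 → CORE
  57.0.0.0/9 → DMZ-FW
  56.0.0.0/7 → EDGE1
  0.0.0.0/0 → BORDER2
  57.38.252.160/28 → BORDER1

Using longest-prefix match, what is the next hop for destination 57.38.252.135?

DIST1

Routes whose prefix contains 57.38.252.135:
  0.0.0.0/0 (default, matches everything) -> BORDER2
  56.0.0.0/7 (56.0.0.0 - 57.255.255.255) -> EDGE1
  57.0.0.0/9 (57.0.0.0 - 57.127.255.255) -> DMZ-FW
  57.0.0.0/10 (57.0.0.0 - 57.63.255.255) -> INET-GW
  57.32.0.0/11 (57.32.0.0 - 57.63.255.255) -> ISP-GW
  57.32.0.0/12 (57.32.0.0 - 57.47.255.255) -> DIST1
More-specific entries that do NOT match:
  57.38.252.160/28 (57.38.252.160 - 57.38.252.175) does not contain 57.38.252.135
  57.38.248.128/26 (57.38.248.128 - 57.38.248.191) does not contain 57.38.252.135
  25.38.252.128/25 (25.38.252.128 - 25.38.252.255) does not contain 57.38.252.135
  57.38.236.0/24 (57.38.236.0 - 57.38.236.255) does not contain 57.38.252.135
  57.38.208.0/20 (57.38.208.0 - 57.38.223.255) does not contain 57.38.252.135
  57.38.192.0/19 (57.38.192.0 - 57.38.223.255) does not contain 57.38.252.135
  57.39.192.0/18 (57.39.192.0 - 57.39.255.255) does not contain 57.38.252.135
Longest matching prefix is /12 -> next hop DIST1.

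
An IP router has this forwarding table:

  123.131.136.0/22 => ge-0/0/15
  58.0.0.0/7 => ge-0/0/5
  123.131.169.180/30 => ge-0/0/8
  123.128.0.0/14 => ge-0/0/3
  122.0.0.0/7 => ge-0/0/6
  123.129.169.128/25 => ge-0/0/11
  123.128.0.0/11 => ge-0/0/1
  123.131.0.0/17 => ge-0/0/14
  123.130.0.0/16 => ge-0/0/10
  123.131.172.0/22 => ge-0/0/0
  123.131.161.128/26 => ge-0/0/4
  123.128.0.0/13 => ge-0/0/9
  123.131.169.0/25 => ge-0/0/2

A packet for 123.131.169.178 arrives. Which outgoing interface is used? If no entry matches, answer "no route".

ge-0/0/3

Routes whose prefix contains 123.131.169.178:
  122.0.0.0/7 (122.0.0.0 - 123.255.255.255) -> ge-0/0/6
  123.128.0.0/11 (123.128.0.0 - 123.159.255.255) -> ge-0/0/1
  123.128.0.0/13 (123.128.0.0 - 123.135.255.255) -> ge-0/0/9
  123.128.0.0/14 (123.128.0.0 - 123.131.255.255) -> ge-0/0/3
More-specific entries that do NOT match:
  123.131.169.180/30 (123.131.169.180 - 123.131.169.183) does not contain 123.131.169.178
  123.131.161.128/26 (123.131.161.128 - 123.131.161.191) does not contain 123.131.169.178
  123.129.169.128/25 (123.129.169.128 - 123.129.169.255) does not contain 123.131.169.178
  123.131.169.0/25 (123.131.169.0 - 123.131.169.127) does not contain 123.131.169.178
  123.131.136.0/22 (123.131.136.0 - 123.131.139.255) does not contain 123.131.169.178
  123.131.172.0/22 (123.131.172.0 - 123.131.175.255) does not contain 123.131.169.178
  123.131.0.0/17 (123.131.0.0 - 123.131.127.255) does not contain 123.131.169.178
  123.130.0.0/16 (123.130.0.0 - 123.130.255.255) does not contain 123.131.169.178
Longest matching prefix is /14 -> interface ge-0/0/3.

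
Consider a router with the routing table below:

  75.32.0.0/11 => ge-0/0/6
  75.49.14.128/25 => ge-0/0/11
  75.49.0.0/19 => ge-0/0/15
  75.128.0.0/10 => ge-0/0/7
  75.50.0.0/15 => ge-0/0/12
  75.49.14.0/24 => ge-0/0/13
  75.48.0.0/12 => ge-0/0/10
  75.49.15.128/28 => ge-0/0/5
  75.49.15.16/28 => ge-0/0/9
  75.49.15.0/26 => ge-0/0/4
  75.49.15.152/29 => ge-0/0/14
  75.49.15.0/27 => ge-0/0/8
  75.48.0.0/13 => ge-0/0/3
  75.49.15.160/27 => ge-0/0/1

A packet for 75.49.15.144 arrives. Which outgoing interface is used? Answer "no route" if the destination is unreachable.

ge-0/0/15

Routes whose prefix contains 75.49.15.144:
  75.32.0.0/11 (75.32.0.0 - 75.63.255.255) -> ge-0/0/6
  75.48.0.0/12 (75.48.0.0 - 75.63.255.255) -> ge-0/0/10
  75.48.0.0/13 (75.48.0.0 - 75.55.255.255) -> ge-0/0/3
  75.49.0.0/19 (75.49.0.0 - 75.49.31.255) -> ge-0/0/15
More-specific entries that do NOT match:
  75.49.15.152/29 (75.49.15.152 - 75.49.15.159) does not contain 75.49.15.144
  75.49.15.128/28 (75.49.15.128 - 75.49.15.143) does not contain 75.49.15.144
  75.49.15.16/28 (75.49.15.16 - 75.49.15.31) does not contain 75.49.15.144
  75.49.15.0/27 (75.49.15.0 - 75.49.15.31) does not contain 75.49.15.144
  75.49.15.160/27 (75.49.15.160 - 75.49.15.191) does not contain 75.49.15.144
  75.49.15.0/26 (75.49.15.0 - 75.49.15.63) does not contain 75.49.15.144
  75.49.14.128/25 (75.49.14.128 - 75.49.14.255) does not contain 75.49.15.144
  75.49.14.0/24 (75.49.14.0 - 75.49.14.255) does not contain 75.49.15.144
Longest matching prefix is /19 -> interface ge-0/0/15.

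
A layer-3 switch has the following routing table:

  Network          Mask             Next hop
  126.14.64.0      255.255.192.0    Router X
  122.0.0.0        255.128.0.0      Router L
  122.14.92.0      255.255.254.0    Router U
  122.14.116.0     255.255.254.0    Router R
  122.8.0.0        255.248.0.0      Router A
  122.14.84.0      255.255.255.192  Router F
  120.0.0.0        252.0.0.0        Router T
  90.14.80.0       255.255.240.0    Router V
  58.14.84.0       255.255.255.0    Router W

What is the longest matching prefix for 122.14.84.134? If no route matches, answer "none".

Entries matching 122.14.84.134:
  120.0.0.0/6 (120.0.0.0 - 123.255.255.255)
  122.0.0.0/9 (122.0.0.0 - 122.127.255.255)
  122.8.0.0/13 (122.8.0.0 - 122.15.255.255)
Most specific is 122.8.0.0/13.

122.8.0.0/13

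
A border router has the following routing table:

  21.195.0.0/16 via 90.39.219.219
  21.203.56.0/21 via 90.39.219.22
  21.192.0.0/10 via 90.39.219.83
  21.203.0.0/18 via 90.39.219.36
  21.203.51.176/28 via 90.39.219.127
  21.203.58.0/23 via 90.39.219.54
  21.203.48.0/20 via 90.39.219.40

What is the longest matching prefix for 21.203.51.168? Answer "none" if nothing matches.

Entries matching 21.203.51.168:
  21.192.0.0/10 (21.192.0.0 - 21.255.255.255)
  21.203.0.0/18 (21.203.0.0 - 21.203.63.255)
  21.203.48.0/20 (21.203.48.0 - 21.203.63.255)
Most specific is 21.203.48.0/20.

21.203.48.0/20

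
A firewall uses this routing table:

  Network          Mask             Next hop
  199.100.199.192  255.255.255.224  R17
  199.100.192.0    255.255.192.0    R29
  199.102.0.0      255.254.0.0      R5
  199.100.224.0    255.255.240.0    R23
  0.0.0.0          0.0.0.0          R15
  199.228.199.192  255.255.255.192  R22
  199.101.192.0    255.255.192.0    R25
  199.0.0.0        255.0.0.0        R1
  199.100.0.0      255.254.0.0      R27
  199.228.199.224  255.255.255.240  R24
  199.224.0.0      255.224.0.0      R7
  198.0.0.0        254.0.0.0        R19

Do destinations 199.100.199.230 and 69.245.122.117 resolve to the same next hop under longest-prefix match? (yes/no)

no

199.100.199.230: longest match 199.100.192.0/18 -> R29
69.245.122.117: longest match 0.0.0.0/0 -> R15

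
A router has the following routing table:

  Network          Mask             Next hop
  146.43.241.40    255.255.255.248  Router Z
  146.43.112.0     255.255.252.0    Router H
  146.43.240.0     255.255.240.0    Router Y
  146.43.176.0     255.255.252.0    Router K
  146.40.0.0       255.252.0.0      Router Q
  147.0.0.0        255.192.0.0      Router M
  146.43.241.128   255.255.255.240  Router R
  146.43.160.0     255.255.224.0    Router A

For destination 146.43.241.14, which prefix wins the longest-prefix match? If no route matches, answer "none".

Entries matching 146.43.241.14:
  146.40.0.0/14 (146.40.0.0 - 146.43.255.255)
  146.43.240.0/20 (146.43.240.0 - 146.43.255.255)
Most specific is 146.43.240.0/20.

146.43.240.0/20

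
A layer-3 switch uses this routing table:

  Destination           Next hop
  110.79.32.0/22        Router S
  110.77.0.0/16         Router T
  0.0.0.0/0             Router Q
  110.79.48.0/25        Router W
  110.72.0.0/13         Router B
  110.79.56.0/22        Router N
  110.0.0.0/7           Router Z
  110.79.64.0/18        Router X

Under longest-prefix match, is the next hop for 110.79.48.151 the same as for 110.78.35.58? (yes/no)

yes

110.79.48.151: longest match 110.72.0.0/13 -> Router B
110.78.35.58: longest match 110.72.0.0/13 -> Router B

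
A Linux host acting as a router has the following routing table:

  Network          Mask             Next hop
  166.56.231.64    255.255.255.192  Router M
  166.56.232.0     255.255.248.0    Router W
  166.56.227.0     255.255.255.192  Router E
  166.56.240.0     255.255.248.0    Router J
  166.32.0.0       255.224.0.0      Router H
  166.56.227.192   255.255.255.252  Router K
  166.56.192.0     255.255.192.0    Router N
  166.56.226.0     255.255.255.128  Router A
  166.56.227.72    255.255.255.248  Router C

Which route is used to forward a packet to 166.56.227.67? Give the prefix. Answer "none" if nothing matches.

Entries matching 166.56.227.67:
  166.32.0.0/11 (166.32.0.0 - 166.63.255.255)
  166.56.192.0/18 (166.56.192.0 - 166.56.255.255)
Most specific is 166.56.192.0/18.

166.56.192.0/18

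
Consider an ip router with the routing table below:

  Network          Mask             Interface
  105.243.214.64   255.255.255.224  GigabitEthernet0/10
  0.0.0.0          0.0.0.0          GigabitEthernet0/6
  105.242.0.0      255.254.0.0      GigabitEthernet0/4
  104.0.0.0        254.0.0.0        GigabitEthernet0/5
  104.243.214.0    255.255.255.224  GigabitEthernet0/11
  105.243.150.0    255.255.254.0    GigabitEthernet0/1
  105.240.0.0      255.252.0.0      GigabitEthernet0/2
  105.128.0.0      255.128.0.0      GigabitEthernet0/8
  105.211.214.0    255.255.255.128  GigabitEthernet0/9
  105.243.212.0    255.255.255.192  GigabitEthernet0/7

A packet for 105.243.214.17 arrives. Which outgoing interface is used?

GigabitEthernet0/4

Routes whose prefix contains 105.243.214.17:
  0.0.0.0/0 (default, matches everything) -> GigabitEthernet0/6
  104.0.0.0/7 (104.0.0.0 - 105.255.255.255) -> GigabitEthernet0/5
  105.128.0.0/9 (105.128.0.0 - 105.255.255.255) -> GigabitEthernet0/8
  105.240.0.0/14 (105.240.0.0 - 105.243.255.255) -> GigabitEthernet0/2
  105.242.0.0/15 (105.242.0.0 - 105.243.255.255) -> GigabitEthernet0/4
More-specific entries that do NOT match:
  105.243.214.64/27 (105.243.214.64 - 105.243.214.95) does not contain 105.243.214.17
  104.243.214.0/27 (104.243.214.0 - 104.243.214.31) does not contain 105.243.214.17
  105.243.212.0/26 (105.243.212.0 - 105.243.212.63) does not contain 105.243.214.17
  105.211.214.0/25 (105.211.214.0 - 105.211.214.127) does not contain 105.243.214.17
  105.243.150.0/23 (105.243.150.0 - 105.243.151.255) does not contain 105.243.214.17
Longest matching prefix is /15 -> interface GigabitEthernet0/4.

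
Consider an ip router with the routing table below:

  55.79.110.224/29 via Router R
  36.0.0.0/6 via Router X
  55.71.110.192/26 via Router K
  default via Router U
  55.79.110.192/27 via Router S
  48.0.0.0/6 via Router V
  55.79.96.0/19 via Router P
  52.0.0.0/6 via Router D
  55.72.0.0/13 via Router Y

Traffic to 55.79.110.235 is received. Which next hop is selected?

Routes whose prefix contains 55.79.110.235:
  0.0.0.0/0 (default, matches everything) -> Router U
  52.0.0.0/6 (52.0.0.0 - 55.255.255.255) -> Router D
  55.72.0.0/13 (55.72.0.0 - 55.79.255.255) -> Router Y
  55.79.96.0/19 (55.79.96.0 - 55.79.127.255) -> Router P
More-specific entries that do NOT match:
  55.79.110.224/29 (55.79.110.224 - 55.79.110.231) does not contain 55.79.110.235
  55.79.110.192/27 (55.79.110.192 - 55.79.110.223) does not contain 55.79.110.235
  55.71.110.192/26 (55.71.110.192 - 55.71.110.255) does not contain 55.79.110.235
Longest matching prefix is /19 -> next hop Router P.

Router P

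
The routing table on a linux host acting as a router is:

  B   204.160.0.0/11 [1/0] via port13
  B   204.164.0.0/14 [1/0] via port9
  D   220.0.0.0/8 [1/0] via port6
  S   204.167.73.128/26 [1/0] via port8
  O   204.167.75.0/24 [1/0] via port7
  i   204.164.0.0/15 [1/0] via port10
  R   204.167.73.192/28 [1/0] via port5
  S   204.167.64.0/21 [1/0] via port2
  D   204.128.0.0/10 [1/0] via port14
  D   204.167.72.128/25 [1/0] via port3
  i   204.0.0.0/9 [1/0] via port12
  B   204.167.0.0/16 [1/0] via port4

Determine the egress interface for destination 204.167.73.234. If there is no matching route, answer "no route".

Routes whose prefix contains 204.167.73.234:
  204.128.0.0/10 (204.128.0.0 - 204.191.255.255) -> port14
  204.160.0.0/11 (204.160.0.0 - 204.191.255.255) -> port13
  204.164.0.0/14 (204.164.0.0 - 204.167.255.255) -> port9
  204.167.0.0/16 (204.167.0.0 - 204.167.255.255) -> port4
More-specific entries that do NOT match:
  204.167.73.192/28 (204.167.73.192 - 204.167.73.207) does not contain 204.167.73.234
  204.167.73.128/26 (204.167.73.128 - 204.167.73.191) does not contain 204.167.73.234
  204.167.72.128/25 (204.167.72.128 - 204.167.72.255) does not contain 204.167.73.234
  204.167.75.0/24 (204.167.75.0 - 204.167.75.255) does not contain 204.167.73.234
  204.167.64.0/21 (204.167.64.0 - 204.167.71.255) does not contain 204.167.73.234
Longest matching prefix is /16 -> interface port4.

port4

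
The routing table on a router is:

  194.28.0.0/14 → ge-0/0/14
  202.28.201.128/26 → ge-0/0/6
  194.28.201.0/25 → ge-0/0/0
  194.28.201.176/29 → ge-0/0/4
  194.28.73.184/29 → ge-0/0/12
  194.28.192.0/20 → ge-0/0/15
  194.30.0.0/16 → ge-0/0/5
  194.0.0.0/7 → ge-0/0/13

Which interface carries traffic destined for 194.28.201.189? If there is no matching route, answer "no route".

ge-0/0/15

Routes whose prefix contains 194.28.201.189:
  194.0.0.0/7 (194.0.0.0 - 195.255.255.255) -> ge-0/0/13
  194.28.0.0/14 (194.28.0.0 - 194.31.255.255) -> ge-0/0/14
  194.28.192.0/20 (194.28.192.0 - 194.28.207.255) -> ge-0/0/15
More-specific entries that do NOT match:
  194.28.201.176/29 (194.28.201.176 - 194.28.201.183) does not contain 194.28.201.189
  194.28.73.184/29 (194.28.73.184 - 194.28.73.191) does not contain 194.28.201.189
  202.28.201.128/26 (202.28.201.128 - 202.28.201.191) does not contain 194.28.201.189
  194.28.201.0/25 (194.28.201.0 - 194.28.201.127) does not contain 194.28.201.189
Longest matching prefix is /20 -> interface ge-0/0/15.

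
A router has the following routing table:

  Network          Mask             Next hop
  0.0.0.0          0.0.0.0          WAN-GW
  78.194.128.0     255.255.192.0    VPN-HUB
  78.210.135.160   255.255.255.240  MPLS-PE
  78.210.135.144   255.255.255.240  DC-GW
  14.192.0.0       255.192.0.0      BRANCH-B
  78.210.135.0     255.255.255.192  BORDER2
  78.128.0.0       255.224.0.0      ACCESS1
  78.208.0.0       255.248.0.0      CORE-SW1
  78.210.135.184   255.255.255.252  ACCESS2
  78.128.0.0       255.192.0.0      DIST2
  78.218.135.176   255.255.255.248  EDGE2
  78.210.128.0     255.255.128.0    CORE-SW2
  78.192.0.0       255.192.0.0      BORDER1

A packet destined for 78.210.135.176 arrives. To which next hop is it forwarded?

CORE-SW2

Routes whose prefix contains 78.210.135.176:
  0.0.0.0/0 (default, matches everything) -> WAN-GW
  78.192.0.0/10 (78.192.0.0 - 78.255.255.255) -> BORDER1
  78.208.0.0/13 (78.208.0.0 - 78.215.255.255) -> CORE-SW1
  78.210.128.0/17 (78.210.128.0 - 78.210.255.255) -> CORE-SW2
More-specific entries that do NOT match:
  78.210.135.184/30 (78.210.135.184 - 78.210.135.187) does not contain 78.210.135.176
  78.218.135.176/29 (78.218.135.176 - 78.218.135.183) does not contain 78.210.135.176
  78.210.135.160/28 (78.210.135.160 - 78.210.135.175) does not contain 78.210.135.176
  78.210.135.144/28 (78.210.135.144 - 78.210.135.159) does not contain 78.210.135.176
  78.210.135.0/26 (78.210.135.0 - 78.210.135.63) does not contain 78.210.135.176
  78.194.128.0/18 (78.194.128.0 - 78.194.191.255) does not contain 78.210.135.176
Longest matching prefix is /17 -> next hop CORE-SW2.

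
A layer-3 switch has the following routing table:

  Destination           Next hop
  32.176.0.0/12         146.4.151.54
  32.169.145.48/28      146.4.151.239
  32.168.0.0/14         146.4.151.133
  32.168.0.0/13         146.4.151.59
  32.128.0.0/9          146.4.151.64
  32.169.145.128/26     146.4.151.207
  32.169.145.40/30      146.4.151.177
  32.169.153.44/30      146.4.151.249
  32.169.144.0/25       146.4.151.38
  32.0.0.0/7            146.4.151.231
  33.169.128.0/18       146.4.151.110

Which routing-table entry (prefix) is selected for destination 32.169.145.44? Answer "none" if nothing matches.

32.168.0.0/14

Entries matching 32.169.145.44:
  32.0.0.0/7 (32.0.0.0 - 33.255.255.255)
  32.128.0.0/9 (32.128.0.0 - 32.255.255.255)
  32.168.0.0/13 (32.168.0.0 - 32.175.255.255)
  32.168.0.0/14 (32.168.0.0 - 32.171.255.255)
Most specific is 32.168.0.0/14.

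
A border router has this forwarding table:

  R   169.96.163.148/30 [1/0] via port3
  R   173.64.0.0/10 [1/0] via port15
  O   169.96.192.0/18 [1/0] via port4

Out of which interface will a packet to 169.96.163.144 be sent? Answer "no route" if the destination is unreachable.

No entry's prefix contains 169.96.163.144; there is no default route.

no route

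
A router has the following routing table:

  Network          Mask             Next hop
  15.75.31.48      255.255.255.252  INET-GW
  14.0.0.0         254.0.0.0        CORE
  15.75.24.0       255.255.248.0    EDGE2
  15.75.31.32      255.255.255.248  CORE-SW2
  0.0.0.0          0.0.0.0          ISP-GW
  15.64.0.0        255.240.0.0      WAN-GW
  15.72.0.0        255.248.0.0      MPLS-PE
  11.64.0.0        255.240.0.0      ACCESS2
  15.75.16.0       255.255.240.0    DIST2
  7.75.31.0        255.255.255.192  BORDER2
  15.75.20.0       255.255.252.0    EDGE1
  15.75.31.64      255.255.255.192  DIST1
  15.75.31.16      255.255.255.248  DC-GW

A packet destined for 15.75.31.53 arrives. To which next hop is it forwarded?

EDGE2

Routes whose prefix contains 15.75.31.53:
  0.0.0.0/0 (default, matches everything) -> ISP-GW
  14.0.0.0/7 (14.0.0.0 - 15.255.255.255) -> CORE
  15.64.0.0/12 (15.64.0.0 - 15.79.255.255) -> WAN-GW
  15.72.0.0/13 (15.72.0.0 - 15.79.255.255) -> MPLS-PE
  15.75.16.0/20 (15.75.16.0 - 15.75.31.255) -> DIST2
  15.75.24.0/21 (15.75.24.0 - 15.75.31.255) -> EDGE2
More-specific entries that do NOT match:
  15.75.31.48/30 (15.75.31.48 - 15.75.31.51) does not contain 15.75.31.53
  15.75.31.32/29 (15.75.31.32 - 15.75.31.39) does not contain 15.75.31.53
  15.75.31.16/29 (15.75.31.16 - 15.75.31.23) does not contain 15.75.31.53
  7.75.31.0/26 (7.75.31.0 - 7.75.31.63) does not contain 15.75.31.53
  15.75.31.64/26 (15.75.31.64 - 15.75.31.127) does not contain 15.75.31.53
  15.75.20.0/22 (15.75.20.0 - 15.75.23.255) does not contain 15.75.31.53
Longest matching prefix is /21 -> next hop EDGE2.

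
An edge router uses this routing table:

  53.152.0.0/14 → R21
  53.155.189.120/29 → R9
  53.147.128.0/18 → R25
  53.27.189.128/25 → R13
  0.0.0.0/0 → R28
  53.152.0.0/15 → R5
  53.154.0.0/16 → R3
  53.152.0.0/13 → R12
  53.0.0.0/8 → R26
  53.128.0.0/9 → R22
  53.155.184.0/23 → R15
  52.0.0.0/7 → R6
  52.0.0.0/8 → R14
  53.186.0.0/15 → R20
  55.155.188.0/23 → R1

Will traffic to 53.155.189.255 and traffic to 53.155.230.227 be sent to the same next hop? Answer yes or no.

53.155.189.255: longest match 53.152.0.0/14 -> R21
53.155.230.227: longest match 53.152.0.0/14 -> R21

yes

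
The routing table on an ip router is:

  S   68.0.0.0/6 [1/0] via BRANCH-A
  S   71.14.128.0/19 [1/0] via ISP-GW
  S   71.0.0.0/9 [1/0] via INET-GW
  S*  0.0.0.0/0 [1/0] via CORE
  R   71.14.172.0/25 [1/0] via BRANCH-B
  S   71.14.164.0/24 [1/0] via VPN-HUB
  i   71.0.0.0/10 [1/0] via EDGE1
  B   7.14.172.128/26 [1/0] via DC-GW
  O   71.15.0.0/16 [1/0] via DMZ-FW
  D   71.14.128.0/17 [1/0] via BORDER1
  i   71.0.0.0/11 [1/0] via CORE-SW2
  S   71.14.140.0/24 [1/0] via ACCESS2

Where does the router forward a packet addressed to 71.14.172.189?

BORDER1

Routes whose prefix contains 71.14.172.189:
  0.0.0.0/0 (default, matches everything) -> CORE
  68.0.0.0/6 (68.0.0.0 - 71.255.255.255) -> BRANCH-A
  71.0.0.0/9 (71.0.0.0 - 71.127.255.255) -> INET-GW
  71.0.0.0/10 (71.0.0.0 - 71.63.255.255) -> EDGE1
  71.0.0.0/11 (71.0.0.0 - 71.31.255.255) -> CORE-SW2
  71.14.128.0/17 (71.14.128.0 - 71.14.255.255) -> BORDER1
More-specific entries that do NOT match:
  7.14.172.128/26 (7.14.172.128 - 7.14.172.191) does not contain 71.14.172.189
  71.14.172.0/25 (71.14.172.0 - 71.14.172.127) does not contain 71.14.172.189
  71.14.164.0/24 (71.14.164.0 - 71.14.164.255) does not contain 71.14.172.189
  71.14.140.0/24 (71.14.140.0 - 71.14.140.255) does not contain 71.14.172.189
  71.14.128.0/19 (71.14.128.0 - 71.14.159.255) does not contain 71.14.172.189
Longest matching prefix is /17 -> next hop BORDER1.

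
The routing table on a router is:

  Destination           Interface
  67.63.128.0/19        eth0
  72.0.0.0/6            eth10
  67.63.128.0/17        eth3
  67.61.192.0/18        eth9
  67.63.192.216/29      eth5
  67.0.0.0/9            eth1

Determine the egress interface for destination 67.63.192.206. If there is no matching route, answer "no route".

Routes whose prefix contains 67.63.192.206:
  67.0.0.0/9 (67.0.0.0 - 67.127.255.255) -> eth1
  67.63.128.0/17 (67.63.128.0 - 67.63.255.255) -> eth3
More-specific entries that do NOT match:
  67.63.192.216/29 (67.63.192.216 - 67.63.192.223) does not contain 67.63.192.206
  67.63.128.0/19 (67.63.128.0 - 67.63.159.255) does not contain 67.63.192.206
  67.61.192.0/18 (67.61.192.0 - 67.61.255.255) does not contain 67.63.192.206
Longest matching prefix is /17 -> interface eth3.

eth3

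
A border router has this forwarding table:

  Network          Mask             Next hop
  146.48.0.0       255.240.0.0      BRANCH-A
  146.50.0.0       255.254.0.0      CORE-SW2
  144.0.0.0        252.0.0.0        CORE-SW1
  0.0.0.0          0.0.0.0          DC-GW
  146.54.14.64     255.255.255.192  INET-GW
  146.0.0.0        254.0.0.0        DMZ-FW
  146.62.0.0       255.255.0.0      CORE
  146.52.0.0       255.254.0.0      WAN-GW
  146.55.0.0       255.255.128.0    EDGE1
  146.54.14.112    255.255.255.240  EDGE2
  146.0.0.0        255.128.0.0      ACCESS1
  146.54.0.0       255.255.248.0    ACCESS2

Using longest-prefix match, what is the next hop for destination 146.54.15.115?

Routes whose prefix contains 146.54.15.115:
  0.0.0.0/0 (default, matches everything) -> DC-GW
  144.0.0.0/6 (144.0.0.0 - 147.255.255.255) -> CORE-SW1
  146.0.0.0/7 (146.0.0.0 - 147.255.255.255) -> DMZ-FW
  146.0.0.0/9 (146.0.0.0 - 146.127.255.255) -> ACCESS1
  146.48.0.0/12 (146.48.0.0 - 146.63.255.255) -> BRANCH-A
More-specific entries that do NOT match:
  146.54.14.112/28 (146.54.14.112 - 146.54.14.127) does not contain 146.54.15.115
  146.54.14.64/26 (146.54.14.64 - 146.54.14.127) does not contain 146.54.15.115
  146.54.0.0/21 (146.54.0.0 - 146.54.7.255) does not contain 146.54.15.115
  146.55.0.0/17 (146.55.0.0 - 146.55.127.255) does not contain 146.54.15.115
  146.62.0.0/16 (146.62.0.0 - 146.62.255.255) does not contain 146.54.15.115
  146.50.0.0/15 (146.50.0.0 - 146.51.255.255) does not contain 146.54.15.115
  146.52.0.0/15 (146.52.0.0 - 146.53.255.255) does not contain 146.54.15.115
Longest matching prefix is /12 -> next hop BRANCH-A.

BRANCH-A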